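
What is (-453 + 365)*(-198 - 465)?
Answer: 58344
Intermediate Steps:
(-453 + 365)*(-198 - 465) = -88*(-663) = 58344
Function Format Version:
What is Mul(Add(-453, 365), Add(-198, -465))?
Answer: 58344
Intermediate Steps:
Mul(Add(-453, 365), Add(-198, -465)) = Mul(-88, -663) = 58344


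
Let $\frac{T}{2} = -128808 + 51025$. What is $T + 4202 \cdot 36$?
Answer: $-4294$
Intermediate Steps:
$T = -155566$ ($T = 2 \left(-128808 + 51025\right) = 2 \left(-77783\right) = -155566$)
$T + 4202 \cdot 36 = -155566 + 4202 \cdot 36 = -155566 + 151272 = -4294$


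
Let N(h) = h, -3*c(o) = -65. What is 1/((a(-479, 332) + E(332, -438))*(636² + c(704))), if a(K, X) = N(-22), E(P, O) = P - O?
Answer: 3/907737644 ≈ 3.3049e-9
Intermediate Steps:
c(o) = 65/3 (c(o) = -⅓*(-65) = 65/3)
a(K, X) = -22
1/((a(-479, 332) + E(332, -438))*(636² + c(704))) = 1/((-22 + (332 - 1*(-438)))*(636² + 65/3)) = 1/((-22 + (332 + 438))*(404496 + 65/3)) = 1/((-22 + 770)*(1213553/3)) = 1/(748*(1213553/3)) = 1/(907737644/3) = 3/907737644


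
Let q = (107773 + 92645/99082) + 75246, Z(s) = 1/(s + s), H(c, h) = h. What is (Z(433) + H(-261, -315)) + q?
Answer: 3919249810525/21451253 ≈ 1.8271e+5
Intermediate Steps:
Z(s) = 1/(2*s)
q = 18133981203/99082 (q = (107773 + 92645*(1/99082)) + 75246 = (107773 + 92645/99082) + 75246 = 10678457031/99082 + 75246 = 18133981203/99082 ≈ 1.8302e+5)
(Z(433) + H(-261, -315)) + q = ((½)/433 - 315) + 18133981203/99082 = ((½)*(1/433) - 315) + 18133981203/99082 = (1/866 - 315) + 18133981203/99082 = -272789/866 + 18133981203/99082 = 3919249810525/21451253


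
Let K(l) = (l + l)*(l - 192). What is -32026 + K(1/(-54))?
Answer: -46683539/1458 ≈ -32019.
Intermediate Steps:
K(l) = 2*l*(-192 + l) (K(l) = (2*l)*(-192 + l) = 2*l*(-192 + l))
-32026 + K(1/(-54)) = -32026 + 2*(-192 + 1/(-54))/(-54) = -32026 + 2*(-1/54)*(-192 - 1/54) = -32026 + 2*(-1/54)*(-10369/54) = -32026 + 10369/1458 = -46683539/1458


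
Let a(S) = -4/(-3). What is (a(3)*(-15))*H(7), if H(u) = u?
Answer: -140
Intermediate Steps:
a(S) = 4/3 (a(S) = -4*(-⅓) = 4/3)
(a(3)*(-15))*H(7) = ((4/3)*(-15))*7 = -20*7 = -140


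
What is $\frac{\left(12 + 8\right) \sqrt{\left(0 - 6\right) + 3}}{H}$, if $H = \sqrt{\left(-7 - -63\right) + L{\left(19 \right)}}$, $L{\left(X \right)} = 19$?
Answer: $4 i \approx 4.0 i$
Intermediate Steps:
$H = 5 \sqrt{3}$ ($H = \sqrt{\left(-7 - -63\right) + 19} = \sqrt{\left(-7 + 63\right) + 19} = \sqrt{56 + 19} = \sqrt{75} = 5 \sqrt{3} \approx 8.6602$)
$\frac{\left(12 + 8\right) \sqrt{\left(0 - 6\right) + 3}}{H} = \frac{\left(12 + 8\right) \sqrt{\left(0 - 6\right) + 3}}{5 \sqrt{3}} = 20 \sqrt{\left(0 - 6\right) + 3} \frac{\sqrt{3}}{15} = 20 \sqrt{-6 + 3} \frac{\sqrt{3}}{15} = 20 \sqrt{-3} \frac{\sqrt{3}}{15} = 20 i \sqrt{3} \frac{\sqrt{3}}{15} = 4 i$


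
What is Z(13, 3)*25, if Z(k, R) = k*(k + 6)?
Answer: 6175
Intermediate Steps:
Z(k, R) = k*(6 + k)
Z(13, 3)*25 = (13*(6 + 13))*25 = (13*19)*25 = 247*25 = 6175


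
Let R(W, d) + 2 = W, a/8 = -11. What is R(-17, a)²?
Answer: 361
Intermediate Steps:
a = -88 (a = 8*(-11) = -88)
R(W, d) = -2 + W
R(-17, a)² = (-2 - 17)² = (-19)² = 361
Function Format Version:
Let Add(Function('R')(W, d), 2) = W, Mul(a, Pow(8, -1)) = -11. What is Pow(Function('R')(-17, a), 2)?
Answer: 361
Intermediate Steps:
a = -88 (a = Mul(8, -11) = -88)
Function('R')(W, d) = Add(-2, W)
Pow(Function('R')(-17, a), 2) = Pow(Add(-2, -17), 2) = Pow(-19, 2) = 361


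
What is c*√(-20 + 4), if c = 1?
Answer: 4*I ≈ 4.0*I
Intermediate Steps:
c*√(-20 + 4) = 1*√(-20 + 4) = 1*√(-16) = 1*(4*I) = 4*I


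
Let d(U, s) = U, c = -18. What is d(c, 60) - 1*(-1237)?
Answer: 1219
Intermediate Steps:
d(c, 60) - 1*(-1237) = -18 - 1*(-1237) = -18 + 1237 = 1219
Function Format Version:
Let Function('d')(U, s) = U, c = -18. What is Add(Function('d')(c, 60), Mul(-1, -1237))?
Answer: 1219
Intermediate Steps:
Add(Function('d')(c, 60), Mul(-1, -1237)) = Add(-18, Mul(-1, -1237)) = Add(-18, 1237) = 1219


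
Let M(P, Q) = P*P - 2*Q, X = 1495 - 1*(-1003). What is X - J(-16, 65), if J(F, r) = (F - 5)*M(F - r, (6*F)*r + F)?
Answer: 403031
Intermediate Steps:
X = 2498 (X = 1495 + 1003 = 2498)
M(P, Q) = P**2 - 2*Q
J(F, r) = (-5 + F)*((F - r)**2 - 2*F - 12*F*r) (J(F, r) = (F - 5)*((F - r)**2 - 2*((6*F)*r + F)) = (-5 + F)*((F - r)**2 - 2*(6*F*r + F)) = (-5 + F)*((F - r)**2 - 2*(F + 6*F*r)) = (-5 + F)*((F - r)**2 + (-2*F - 12*F*r)) = (-5 + F)*((F - r)**2 - 2*F - 12*F*r))
X - J(-16, 65) = 2498 - (-1)*(-5 - 16)*(-(-16 - 1*65)**2 + 2*(-16)*(1 + 6*65)) = 2498 - (-1)*(-21)*(-(-16 - 65)**2 + 2*(-16)*(1 + 390)) = 2498 - (-1)*(-21)*(-1*(-81)**2 + 2*(-16)*391) = 2498 - (-1)*(-21)*(-1*6561 - 12512) = 2498 - (-1)*(-21)*(-6561 - 12512) = 2498 - (-1)*(-21)*(-19073) = 2498 - 1*(-400533) = 2498 + 400533 = 403031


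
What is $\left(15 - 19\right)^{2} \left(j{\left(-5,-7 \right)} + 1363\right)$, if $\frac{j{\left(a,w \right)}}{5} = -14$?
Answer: $20688$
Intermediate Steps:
$j{\left(a,w \right)} = -70$ ($j{\left(a,w \right)} = 5 \left(-14\right) = -70$)
$\left(15 - 19\right)^{2} \left(j{\left(-5,-7 \right)} + 1363\right) = \left(15 - 19\right)^{2} \left(-70 + 1363\right) = \left(-4\right)^{2} \cdot 1293 = 16 \cdot 1293 = 20688$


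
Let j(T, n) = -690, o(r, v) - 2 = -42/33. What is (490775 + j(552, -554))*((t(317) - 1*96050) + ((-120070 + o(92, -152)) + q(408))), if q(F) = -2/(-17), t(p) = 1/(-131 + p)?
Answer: -3683996519632525/34782 ≈ -1.0592e+11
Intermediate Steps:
o(r, v) = 8/11 (o(r, v) = 2 - 42/33 = 2 - 42*1/33 = 2 - 14/11 = 8/11)
q(F) = 2/17 (q(F) = -2*(-1/17) = 2/17)
(490775 + j(552, -554))*((t(317) - 1*96050) + ((-120070 + o(92, -152)) + q(408))) = (490775 - 690)*((1/(-131 + 317) - 1*96050) + ((-120070 + 8/11) + 2/17)) = 490085*((1/186 - 96050) + (-1320762/11 + 2/17)) = 490085*((1/186 - 96050) - 22452932/187) = 490085*(-17865299/186 - 22452932/187) = 490085*(-7517056265/34782) = -3683996519632525/34782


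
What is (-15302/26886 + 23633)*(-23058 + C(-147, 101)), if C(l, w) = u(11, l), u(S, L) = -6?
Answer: -2442406624384/4481 ≈ -5.4506e+8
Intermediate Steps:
C(l, w) = -6
(-15302/26886 + 23633)*(-23058 + C(-147, 101)) = (-15302/26886 + 23633)*(-23058 - 6) = (-15302*1/26886 + 23633)*(-23064) = (-7651/13443 + 23633)*(-23064) = (317690768/13443)*(-23064) = -2442406624384/4481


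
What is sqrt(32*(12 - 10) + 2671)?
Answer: sqrt(2735) ≈ 52.297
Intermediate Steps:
sqrt(32*(12 - 10) + 2671) = sqrt(32*2 + 2671) = sqrt(64 + 2671) = sqrt(2735)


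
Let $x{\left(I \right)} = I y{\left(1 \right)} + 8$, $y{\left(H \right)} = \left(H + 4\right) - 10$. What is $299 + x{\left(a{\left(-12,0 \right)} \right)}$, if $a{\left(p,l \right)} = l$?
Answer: $307$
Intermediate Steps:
$y{\left(H \right)} = -6 + H$ ($y{\left(H \right)} = \left(4 + H\right) - 10 = -6 + H$)
$x{\left(I \right)} = 8 - 5 I$ ($x{\left(I \right)} = I \left(-6 + 1\right) + 8 = I \left(-5\right) + 8 = - 5 I + 8 = 8 - 5 I$)
$299 + x{\left(a{\left(-12,0 \right)} \right)} = 299 + \left(8 - 0\right) = 299 + \left(8 + 0\right) = 299 + 8 = 307$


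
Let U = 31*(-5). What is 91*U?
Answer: -14105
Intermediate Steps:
U = -155
91*U = 91*(-155) = -14105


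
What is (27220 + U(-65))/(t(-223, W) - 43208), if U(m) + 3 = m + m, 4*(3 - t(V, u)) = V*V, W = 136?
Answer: -36116/74183 ≈ -0.48685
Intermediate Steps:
t(V, u) = 3 - V²/4 (t(V, u) = 3 - V*V/4 = 3 - V²/4)
U(m) = -3 + 2*m (U(m) = -3 + (m + m) = -3 + 2*m)
(27220 + U(-65))/(t(-223, W) - 43208) = (27220 + (-3 + 2*(-65)))/((3 - ¼*(-223)²) - 43208) = (27220 + (-3 - 130))/((3 - ¼*49729) - 43208) = (27220 - 133)/((3 - 49729/4) - 43208) = 27087/(-49717/4 - 43208) = 27087/(-222549/4) = 27087*(-4/222549) = -36116/74183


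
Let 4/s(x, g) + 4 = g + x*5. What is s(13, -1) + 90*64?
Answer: 86401/15 ≈ 5760.1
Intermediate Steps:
s(x, g) = 4/(-4 + g + 5*x) (s(x, g) = 4/(-4 + (g + x*5)) = 4/(-4 + (g + 5*x)) = 4/(-4 + g + 5*x))
s(13, -1) + 90*64 = 4/(-4 - 1 + 5*13) + 90*64 = 4/(-4 - 1 + 65) + 5760 = 4/60 + 5760 = 4*(1/60) + 5760 = 1/15 + 5760 = 86401/15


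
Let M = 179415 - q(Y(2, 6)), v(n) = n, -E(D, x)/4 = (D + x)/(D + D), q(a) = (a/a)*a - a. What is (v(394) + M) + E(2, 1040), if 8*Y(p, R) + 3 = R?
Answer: 178767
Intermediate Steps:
Y(p, R) = -3/8 + R/8
q(a) = 0 (q(a) = 1*a - a = a - a = 0)
E(D, x) = -2*(D + x)/D (E(D, x) = -4*(D + x)/(D + D) = -4*(D + x)/(2*D) = -4*(D + x)*1/(2*D) = -2*(D + x)/D)
M = 179415 (M = 179415 - 1*0 = 179415 + 0 = 179415)
(v(394) + M) + E(2, 1040) = (394 + 179415) + (-2 - 2*1040/2) = 179809 + (-2 - 2*1040*½) = 179809 + (-2 - 1040) = 179809 - 1042 = 178767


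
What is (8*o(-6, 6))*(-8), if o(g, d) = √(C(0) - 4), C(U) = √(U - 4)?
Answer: -64*√(-4 + 2*I) ≈ -31.096 - 131.72*I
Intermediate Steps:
C(U) = √(-4 + U)
o(g, d) = √(-4 + 2*I) (o(g, d) = √(√(-4 + 0) - 4) = √(√(-4) - 4) = √(2*I - 4) = √(-4 + 2*I))
(8*o(-6, 6))*(-8) = (8*√(-4 + 2*I))*(-8) = -64*√(-4 + 2*I)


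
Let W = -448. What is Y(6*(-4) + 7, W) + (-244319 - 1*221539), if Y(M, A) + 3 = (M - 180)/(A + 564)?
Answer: -54040073/116 ≈ -4.6586e+5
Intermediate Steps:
Y(M, A) = -3 + (-180 + M)/(564 + A) (Y(M, A) = -3 + (M - 180)/(A + 564) = -3 + (-180 + M)/(564 + A))
Y(6*(-4) + 7, W) + (-244319 - 1*221539) = (-1872 + (6*(-4) + 7) - 3*(-448))/(564 - 448) + (-244319 - 1*221539) = (-1872 + (-24 + 7) + 1344)/116 + (-244319 - 221539) = (-1872 - 17 + 1344)/116 - 465858 = (1/116)*(-545) - 465858 = -545/116 - 465858 = -54040073/116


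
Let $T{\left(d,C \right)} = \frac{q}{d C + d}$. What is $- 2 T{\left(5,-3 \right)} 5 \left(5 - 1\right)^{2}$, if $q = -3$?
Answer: $-48$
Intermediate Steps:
$T{\left(d,C \right)} = - \frac{3}{d + C d}$ ($T{\left(d,C \right)} = - \frac{3}{d C + d} = - \frac{3}{C d + d} = - \frac{3}{d + C d}$)
$- 2 T{\left(5,-3 \right)} 5 \left(5 - 1\right)^{2} = - 2 \left(- \frac{3}{5 \left(1 - 3\right)}\right) 5 \left(5 - 1\right)^{2} = - 2 \left(\left(-3\right) \frac{1}{5} \frac{1}{-2}\right) 5 \cdot 4^{2} = - 2 \left(\left(-3\right) \frac{1}{5} \left(- \frac{1}{2}\right)\right) 5 \cdot 16 = \left(-2\right) \frac{3}{10} \cdot 5 \cdot 16 = \left(- \frac{3}{5}\right) 5 \cdot 16 = \left(-3\right) 16 = -48$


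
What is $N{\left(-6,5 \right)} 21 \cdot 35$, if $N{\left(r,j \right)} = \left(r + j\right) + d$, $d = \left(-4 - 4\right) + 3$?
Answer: $-4410$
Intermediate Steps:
$d = -5$ ($d = -8 + 3 = -5$)
$N{\left(r,j \right)} = -5 + j + r$ ($N{\left(r,j \right)} = \left(r + j\right) - 5 = \left(j + r\right) - 5 = -5 + j + r$)
$N{\left(-6,5 \right)} 21 \cdot 35 = \left(-5 + 5 - 6\right) 21 \cdot 35 = \left(-6\right) 21 \cdot 35 = \left(-126\right) 35 = -4410$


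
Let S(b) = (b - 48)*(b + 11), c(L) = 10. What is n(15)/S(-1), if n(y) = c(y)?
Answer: -1/49 ≈ -0.020408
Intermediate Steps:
n(y) = 10
S(b) = (-48 + b)*(11 + b)
n(15)/S(-1) = 10/(-528 + (-1)² - 37*(-1)) = 10/(-528 + 1 + 37) = 10/(-490) = 10*(-1/490) = -1/49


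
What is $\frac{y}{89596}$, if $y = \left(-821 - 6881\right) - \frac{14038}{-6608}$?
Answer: $- \frac{1956953}{22771168} \approx -0.08594$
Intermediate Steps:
$y = - \frac{25440389}{3304}$ ($y = -7702 - - \frac{7019}{3304} = -7702 + \frac{7019}{3304} = - \frac{25440389}{3304} \approx -7699.9$)
$\frac{y}{89596} = - \frac{25440389}{3304 \cdot 89596} = \left(- \frac{25440389}{3304}\right) \frac{1}{89596} = - \frac{1956953}{22771168}$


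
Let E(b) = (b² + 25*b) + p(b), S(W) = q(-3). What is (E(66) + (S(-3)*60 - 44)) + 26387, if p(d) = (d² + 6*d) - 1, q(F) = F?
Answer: 36920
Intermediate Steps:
S(W) = -3
p(d) = -1 + d² + 6*d
E(b) = -1 + 2*b² + 31*b (E(b) = (b² + 25*b) + (-1 + b² + 6*b) = -1 + 2*b² + 31*b)
(E(66) + (S(-3)*60 - 44)) + 26387 = ((-1 + 2*66² + 31*66) + (-3*60 - 44)) + 26387 = ((-1 + 2*4356 + 2046) + (-180 - 44)) + 26387 = ((-1 + 8712 + 2046) - 224) + 26387 = (10757 - 224) + 26387 = 10533 + 26387 = 36920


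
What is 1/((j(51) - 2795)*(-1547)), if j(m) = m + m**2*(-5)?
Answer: 1/24363703 ≈ 4.1045e-8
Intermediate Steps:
j(m) = m - 5*m**2
1/((j(51) - 2795)*(-1547)) = 1/((51*(1 - 5*51) - 2795)*(-1547)) = -1/1547/(51*(1 - 255) - 2795) = -1/1547/(51*(-254) - 2795) = -1/1547/(-12954 - 2795) = -1/1547/(-15749) = -1/15749*(-1/1547) = 1/24363703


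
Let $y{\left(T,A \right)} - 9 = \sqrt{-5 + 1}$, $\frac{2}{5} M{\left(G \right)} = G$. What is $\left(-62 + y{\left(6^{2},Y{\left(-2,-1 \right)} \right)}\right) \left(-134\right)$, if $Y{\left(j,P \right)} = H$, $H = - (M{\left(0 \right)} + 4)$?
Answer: $7102 - 268 i \approx 7102.0 - 268.0 i$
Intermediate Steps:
$M{\left(G \right)} = \frac{5 G}{2}$
$H = -4$ ($H = - (\frac{5}{2} \cdot 0 + 4) = - (0 + 4) = \left(-1\right) 4 = -4$)
$Y{\left(j,P \right)} = -4$
$y{\left(T,A \right)} = 9 + 2 i$ ($y{\left(T,A \right)} = 9 + \sqrt{-5 + 1} = 9 + \sqrt{-4} = 9 + 2 i$)
$\left(-62 + y{\left(6^{2},Y{\left(-2,-1 \right)} \right)}\right) \left(-134\right) = \left(-62 + \left(9 + 2 i\right)\right) \left(-134\right) = \left(-53 + 2 i\right) \left(-134\right) = 7102 - 268 i$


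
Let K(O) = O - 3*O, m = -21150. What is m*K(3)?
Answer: 126900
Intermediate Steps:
K(O) = -2*O
m*K(3) = -(-42300)*3 = -21150*(-6) = 126900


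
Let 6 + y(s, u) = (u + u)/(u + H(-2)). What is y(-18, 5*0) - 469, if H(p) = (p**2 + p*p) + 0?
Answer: -475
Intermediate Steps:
H(p) = 2*p**2 (H(p) = (p**2 + p**2) + 0 = 2*p**2 + 0 = 2*p**2)
y(s, u) = -6 + 2*u/(8 + u) (y(s, u) = -6 + (u + u)/(u + 2*(-2)**2) = -6 + (2*u)/(u + 2*4) = -6 + (2*u)/(u + 8) = -6 + (2*u)/(8 + u) = -6 + 2*u/(8 + u))
y(-18, 5*0) - 469 = 4*(-12 - 5*0)/(8 + 5*0) - 469 = 4*(-12 - 1*0)/(8 + 0) - 469 = 4*(-12 + 0)/8 - 469 = 4*(1/8)*(-12) - 469 = -6 - 469 = -475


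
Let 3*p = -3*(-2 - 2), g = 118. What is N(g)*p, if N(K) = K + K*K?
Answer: 56168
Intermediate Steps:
N(K) = K + K²
p = 4 (p = (-3*(-2 - 2))/3 = (-3*(-4))/3 = (⅓)*12 = 4)
N(g)*p = (118*(1 + 118))*4 = (118*119)*4 = 14042*4 = 56168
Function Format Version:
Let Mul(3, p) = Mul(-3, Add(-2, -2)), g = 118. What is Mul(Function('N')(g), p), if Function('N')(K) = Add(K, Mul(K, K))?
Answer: 56168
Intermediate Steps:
Function('N')(K) = Add(K, Pow(K, 2))
p = 4 (p = Mul(Rational(1, 3), Mul(-3, Add(-2, -2))) = Mul(Rational(1, 3), Mul(-3, -4)) = Mul(Rational(1, 3), 12) = 4)
Mul(Function('N')(g), p) = Mul(Mul(118, Add(1, 118)), 4) = Mul(Mul(118, 119), 4) = Mul(14042, 4) = 56168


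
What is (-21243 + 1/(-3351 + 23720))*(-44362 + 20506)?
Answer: 10322459376096/20369 ≈ 5.0677e+8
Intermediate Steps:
(-21243 + 1/(-3351 + 23720))*(-44362 + 20506) = (-21243 + 1/20369)*(-23856) = -432698666/20369*(-23856) = 10322459376096/20369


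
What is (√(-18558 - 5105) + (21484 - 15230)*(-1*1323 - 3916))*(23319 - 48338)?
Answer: 819740179414 - 25019*I*√23663 ≈ 8.1974e+11 - 3.8486e+6*I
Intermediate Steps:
(√(-18558 - 5105) + (21484 - 15230)*(-1*1323 - 3916))*(23319 - 48338) = (√(-23663) + 6254*(-1323 - 3916))*(-25019) = (I*√23663 + 6254*(-5239))*(-25019) = (I*√23663 - 32764706)*(-25019) = (-32764706 + I*√23663)*(-25019) = 819740179414 - 25019*I*√23663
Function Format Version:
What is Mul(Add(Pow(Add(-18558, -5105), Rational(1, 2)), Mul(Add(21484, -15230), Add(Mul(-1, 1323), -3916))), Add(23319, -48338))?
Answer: Add(819740179414, Mul(-25019, I, Pow(23663, Rational(1, 2)))) ≈ Add(8.1974e+11, Mul(-3.8486e+6, I))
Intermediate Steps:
Mul(Add(Pow(Add(-18558, -5105), Rational(1, 2)), Mul(Add(21484, -15230), Add(Mul(-1, 1323), -3916))), Add(23319, -48338)) = Mul(Add(Pow(-23663, Rational(1, 2)), Mul(6254, Add(-1323, -3916))), -25019) = Mul(Add(Mul(I, Pow(23663, Rational(1, 2))), Mul(6254, -5239)), -25019) = Mul(Add(Mul(I, Pow(23663, Rational(1, 2))), -32764706), -25019) = Mul(Add(-32764706, Mul(I, Pow(23663, Rational(1, 2)))), -25019) = Add(819740179414, Mul(-25019, I, Pow(23663, Rational(1, 2))))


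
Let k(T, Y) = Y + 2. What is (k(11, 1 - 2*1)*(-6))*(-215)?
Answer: 1290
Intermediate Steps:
k(T, Y) = 2 + Y
(k(11, 1 - 2*1)*(-6))*(-215) = ((2 + (1 - 2*1))*(-6))*(-215) = ((2 + (1 - 2))*(-6))*(-215) = ((2 - 1)*(-6))*(-215) = (1*(-6))*(-215) = -6*(-215) = 1290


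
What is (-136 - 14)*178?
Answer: -26700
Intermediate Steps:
(-136 - 14)*178 = -150*178 = -26700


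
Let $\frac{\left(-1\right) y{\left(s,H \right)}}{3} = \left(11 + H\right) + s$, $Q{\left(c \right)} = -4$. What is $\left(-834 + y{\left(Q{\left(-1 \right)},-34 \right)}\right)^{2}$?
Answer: $567009$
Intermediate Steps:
$y{\left(s,H \right)} = -33 - 3 H - 3 s$ ($y{\left(s,H \right)} = - 3 \left(\left(11 + H\right) + s\right) = - 3 \left(11 + H + s\right) = -33 - 3 H - 3 s$)
$\left(-834 + y{\left(Q{\left(-1 \right)},-34 \right)}\right)^{2} = \left(-834 - -81\right)^{2} = \left(-834 + \left(-33 + 102 + 12\right)\right)^{2} = \left(-834 + 81\right)^{2} = \left(-753\right)^{2} = 567009$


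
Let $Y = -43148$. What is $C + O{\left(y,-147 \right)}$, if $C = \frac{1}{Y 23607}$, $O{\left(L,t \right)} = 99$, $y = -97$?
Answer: $\frac{100840888763}{1018594836} \approx 99.0$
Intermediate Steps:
$C = - \frac{1}{1018594836}$ ($C = \frac{1}{\left(-43148\right) 23607} = \left(- \frac{1}{43148}\right) \frac{1}{23607} = - \frac{1}{1018594836} \approx -9.8174 \cdot 10^{-10}$)
$C + O{\left(y,-147 \right)} = - \frac{1}{1018594836} + 99 = \frac{100840888763}{1018594836}$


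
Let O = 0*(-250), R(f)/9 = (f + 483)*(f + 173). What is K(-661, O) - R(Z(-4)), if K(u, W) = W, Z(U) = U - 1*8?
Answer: -682479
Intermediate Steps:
Z(U) = -8 + U (Z(U) = U - 8 = -8 + U)
R(f) = 9*(173 + f)*(483 + f) (R(f) = 9*((f + 483)*(f + 173)) = 9*((483 + f)*(173 + f)) = 9*((173 + f)*(483 + f)) = 9*(173 + f)*(483 + f))
O = 0
K(-661, O) - R(Z(-4)) = 0 - (752031 + 9*(-8 - 4)**2 + 5904*(-8 - 4)) = 0 - (752031 + 9*(-12)**2 + 5904*(-12)) = 0 - (752031 + 9*144 - 70848) = 0 - (752031 + 1296 - 70848) = 0 - 1*682479 = 0 - 682479 = -682479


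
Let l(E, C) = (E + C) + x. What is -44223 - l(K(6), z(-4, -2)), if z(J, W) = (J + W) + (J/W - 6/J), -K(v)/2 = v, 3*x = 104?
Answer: -265459/6 ≈ -44243.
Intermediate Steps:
x = 104/3 (x = (⅓)*104 = 104/3 ≈ 34.667)
K(v) = -2*v
z(J, W) = J + W - 6/J + J/W (z(J, W) = (J + W) + (-6/J + J/W) = J + W - 6/J + J/W)
l(E, C) = 104/3 + C + E (l(E, C) = (E + C) + 104/3 = (C + E) + 104/3 = 104/3 + C + E)
-44223 - l(K(6), z(-4, -2)) = -44223 - (104/3 + (-4 - 2 - 6/(-4) - 4/(-2)) - 2*6) = -44223 - (104/3 + (-4 - 2 - 6*(-¼) - 4*(-½)) - 12) = -44223 - (104/3 + (-4 - 2 + 3/2 + 2) - 12) = -44223 - (104/3 - 5/2 - 12) = -44223 - 1*121/6 = -44223 - 121/6 = -265459/6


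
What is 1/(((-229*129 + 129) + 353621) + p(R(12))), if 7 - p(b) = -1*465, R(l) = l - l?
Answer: 1/324681 ≈ 3.0799e-6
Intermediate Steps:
R(l) = 0
p(b) = 472 (p(b) = 7 - (-1)*465 = 7 - 1*(-465) = 7 + 465 = 472)
1/(((-229*129 + 129) + 353621) + p(R(12))) = 1/(((-229*129 + 129) + 353621) + 472) = 1/(((-29541 + 129) + 353621) + 472) = 1/((-29412 + 353621) + 472) = 1/(324209 + 472) = 1/324681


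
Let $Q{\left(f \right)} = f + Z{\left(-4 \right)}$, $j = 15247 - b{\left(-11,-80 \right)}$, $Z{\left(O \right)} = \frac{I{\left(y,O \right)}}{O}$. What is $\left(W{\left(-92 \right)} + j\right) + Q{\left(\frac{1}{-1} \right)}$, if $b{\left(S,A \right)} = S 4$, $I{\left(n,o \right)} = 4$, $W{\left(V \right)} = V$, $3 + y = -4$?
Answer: $15197$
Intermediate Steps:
$y = -7$ ($y = -3 - 4 = -7$)
$Z{\left(O \right)} = \frac{4}{O}$
$b{\left(S,A \right)} = 4 S$
$j = 15291$ ($j = 15247 - 4 \left(-11\right) = 15247 - -44 = 15247 + 44 = 15291$)
$Q{\left(f \right)} = -1 + f$ ($Q{\left(f \right)} = f + \frac{4}{-4} = f + 4 \left(- \frac{1}{4}\right) = f - 1 = -1 + f$)
$\left(W{\left(-92 \right)} + j\right) + Q{\left(\frac{1}{-1} \right)} = \left(-92 + 15291\right) - \left(1 - \frac{1}{-1}\right) = 15199 - 2 = 15197$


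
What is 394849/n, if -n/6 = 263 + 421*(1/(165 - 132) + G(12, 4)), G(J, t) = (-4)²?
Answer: -4343339/462776 ≈ -9.3854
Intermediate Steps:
G(J, t) = 16
n = -462776/11 (n = -6*(263 + 421*(1/(165 - 132) + 16)) = -6*(263 + 421*(1/33 + 16)) = -6*(263 + 421*(529/33)) = -6*(263 + 222709/33) = -6*231388/33 = -462776/11 ≈ -42071.)
394849/n = 394849/(-462776/11) = 394849*(-11/462776) = -4343339/462776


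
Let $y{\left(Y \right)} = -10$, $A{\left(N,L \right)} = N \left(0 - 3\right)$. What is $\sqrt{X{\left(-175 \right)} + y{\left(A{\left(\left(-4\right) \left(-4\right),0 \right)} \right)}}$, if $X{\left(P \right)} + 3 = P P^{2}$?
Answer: $2 i \sqrt{1339847} \approx 2315.0 i$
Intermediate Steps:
$A{\left(N,L \right)} = - 3 N$ ($A{\left(N,L \right)} = N \left(-3\right) = - 3 N$)
$X{\left(P \right)} = -3 + P^{3}$ ($X{\left(P \right)} = -3 + P P^{2} = -3 + P^{3}$)
$\sqrt{X{\left(-175 \right)} + y{\left(A{\left(\left(-4\right) \left(-4\right),0 \right)} \right)}} = \sqrt{\left(-3 + \left(-175\right)^{3}\right) - 10} = \sqrt{\left(-3 - 5359375\right) - 10} = \sqrt{-5359378 - 10} = \sqrt{-5359388} = 2 i \sqrt{1339847}$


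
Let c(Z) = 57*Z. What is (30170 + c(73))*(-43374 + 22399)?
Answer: -720092725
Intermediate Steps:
(30170 + c(73))*(-43374 + 22399) = (30170 + 57*73)*(-43374 + 22399) = (30170 + 4161)*(-20975) = 34331*(-20975) = -720092725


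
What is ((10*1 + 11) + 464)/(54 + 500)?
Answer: 485/554 ≈ 0.87545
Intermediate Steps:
((10*1 + 11) + 464)/(54 + 500) = ((10 + 11) + 464)/554 = (21 + 464)*(1/554) = 485*(1/554) = 485/554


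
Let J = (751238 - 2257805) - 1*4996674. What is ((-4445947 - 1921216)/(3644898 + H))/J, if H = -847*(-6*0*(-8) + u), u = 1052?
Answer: 6367163/17908976240814 ≈ 3.5553e-7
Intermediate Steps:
H = -891044 (H = -847*(-6*0*(-8) + 1052) = -847*(0*(-8) + 1052) = -847*(0 + 1052) = -847*1052 = -891044)
J = -6503241 (J = -1506567 - 4996674 = -6503241)
((-4445947 - 1921216)/(3644898 + H))/J = ((-4445947 - 1921216)/(3644898 - 891044))/(-6503241) = -6367163/2753854*(-1/6503241) = 6367163/17908976240814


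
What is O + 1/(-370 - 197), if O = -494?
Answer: -280099/567 ≈ -494.00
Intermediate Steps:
O + 1/(-370 - 197) = -494 + 1/(-370 - 197) = -494 + 1/(-567) = -494 - 1/567 = -280099/567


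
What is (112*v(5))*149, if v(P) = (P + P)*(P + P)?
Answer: 1668800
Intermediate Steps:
v(P) = 4*P**2 (v(P) = (2*P)*(2*P) = 4*P**2)
(112*v(5))*149 = (112*(4*5**2))*149 = (112*(4*25))*149 = (112*100)*149 = 11200*149 = 1668800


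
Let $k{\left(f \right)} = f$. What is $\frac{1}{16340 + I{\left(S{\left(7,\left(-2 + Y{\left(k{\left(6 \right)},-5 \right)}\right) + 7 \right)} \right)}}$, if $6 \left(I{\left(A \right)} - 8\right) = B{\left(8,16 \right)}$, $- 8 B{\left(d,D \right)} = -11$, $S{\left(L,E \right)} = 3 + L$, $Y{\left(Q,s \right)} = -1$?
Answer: $\frac{48}{784715} \approx 6.1169 \cdot 10^{-5}$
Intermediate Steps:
$B{\left(d,D \right)} = \frac{11}{8}$ ($B{\left(d,D \right)} = \left(- \frac{1}{8}\right) \left(-11\right) = \frac{11}{8}$)
$I{\left(A \right)} = \frac{395}{48}$ ($I{\left(A \right)} = 8 + \frac{1}{6} \cdot \frac{11}{8} = 8 + \frac{11}{48} = \frac{395}{48}$)
$\frac{1}{16340 + I{\left(S{\left(7,\left(-2 + Y{\left(k{\left(6 \right)},-5 \right)}\right) + 7 \right)} \right)}} = \frac{1}{16340 + \frac{395}{48}} = \frac{1}{\frac{784715}{48}} = \frac{48}{784715}$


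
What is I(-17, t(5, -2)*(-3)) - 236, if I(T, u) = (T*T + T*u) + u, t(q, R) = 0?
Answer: 53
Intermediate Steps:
I(T, u) = u + T**2 + T*u (I(T, u) = (T**2 + T*u) + u = u + T**2 + T*u)
I(-17, t(5, -2)*(-3)) - 236 = (0*(-3) + (-17)**2 - 0*(-3)) - 236 = (0 + 289 - 17*0) - 236 = (0 + 289 + 0) - 236 = 289 - 236 = 53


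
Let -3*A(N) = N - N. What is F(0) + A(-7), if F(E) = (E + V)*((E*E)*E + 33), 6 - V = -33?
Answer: 1287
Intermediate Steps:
A(N) = 0 (A(N) = -(N - N)/3 = -⅓*0 = 0)
V = 39 (V = 6 - 1*(-33) = 6 + 33 = 39)
F(E) = (33 + E³)*(39 + E) (F(E) = (E + 39)*((E*E)*E + 33) = (39 + E)*(E²*E + 33) = (39 + E)*(E³ + 33) = (39 + E)*(33 + E³) = (33 + E³)*(39 + E))
F(0) + A(-7) = (1287 + 0⁴ + 33*0 + 39*0³) + 0 = (1287 + 0 + 0 + 39*0) + 0 = (1287 + 0 + 0 + 0) + 0 = 1287 + 0 = 1287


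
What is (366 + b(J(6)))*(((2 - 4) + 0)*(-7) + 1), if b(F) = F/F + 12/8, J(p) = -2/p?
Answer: 11055/2 ≈ 5527.5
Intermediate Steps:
b(F) = 5/2 (b(F) = 1 + 12*(⅛) = 1 + 3/2 = 5/2)
(366 + b(J(6)))*(((2 - 4) + 0)*(-7) + 1) = (366 + 5/2)*(((2 - 4) + 0)*(-7) + 1) = 737*((-2 + 0)*(-7) + 1)/2 = 737*(-2*(-7) + 1)/2 = 737*(14 + 1)/2 = (737/2)*15 = 11055/2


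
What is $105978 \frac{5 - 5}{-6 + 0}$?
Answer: $0$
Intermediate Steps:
$105978 \frac{5 - 5}{-6 + 0} = 105978 \frac{0}{-6} = 105978 \cdot 0 \left(- \frac{1}{6}\right) = 105978 \cdot 0 = 0$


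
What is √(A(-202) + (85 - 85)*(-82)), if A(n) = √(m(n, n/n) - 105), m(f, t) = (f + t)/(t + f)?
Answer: 2^(¾)*13^(¼)*√I ≈ 2.2581 + 2.2581*I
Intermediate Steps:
m(f, t) = 1 (m(f, t) = (f + t)/(f + t) = 1)
A(n) = 2*I*√26 (A(n) = √(1 - 105) = √(-104) = 2*I*√26)
√(A(-202) + (85 - 85)*(-82)) = √(2*I*√26 + (85 - 85)*(-82)) = √(2*I*√26 + 0*(-82)) = √(2*I*√26 + 0) = √(2*I*√26) = 2^(¾)*13^(¼)*√I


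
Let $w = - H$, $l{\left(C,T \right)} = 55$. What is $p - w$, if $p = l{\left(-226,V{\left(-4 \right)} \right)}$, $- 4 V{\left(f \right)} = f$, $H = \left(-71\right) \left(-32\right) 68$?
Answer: $154551$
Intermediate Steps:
$H = 154496$ ($H = 2272 \cdot 68 = 154496$)
$V{\left(f \right)} = - \frac{f}{4}$
$p = 55$
$w = -154496$ ($w = \left(-1\right) 154496 = -154496$)
$p - w = 55 - -154496 = 55 + 154496 = 154551$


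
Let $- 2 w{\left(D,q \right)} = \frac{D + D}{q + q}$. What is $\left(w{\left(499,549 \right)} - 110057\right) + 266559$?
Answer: $\frac{171838697}{1098} \approx 1.565 \cdot 10^{5}$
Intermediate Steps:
$w{\left(D,q \right)} = - \frac{D}{2 q}$ ($w{\left(D,q \right)} = - \frac{\left(D + D\right) \frac{1}{q + q}}{2} = - \frac{2 D \frac{1}{2 q}}{2} = - \frac{D \frac{1}{q}}{2} = - \frac{D}{2 q}$)
$\left(w{\left(499,549 \right)} - 110057\right) + 266559 = \left(\left(- \frac{1}{2}\right) 499 \cdot \frac{1}{549} - 110057\right) + 266559 = \left(- \frac{499}{1098} - 110057\right) + 266559 = - \frac{120843085}{1098} + 266559 = \frac{171838697}{1098}$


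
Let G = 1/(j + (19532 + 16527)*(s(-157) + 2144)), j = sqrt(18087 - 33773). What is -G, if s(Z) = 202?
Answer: I/(sqrt(15686) - 84594414*I) ≈ -1.1821e-8 + 1.7501e-14*I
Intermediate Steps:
j = I*sqrt(15686) (j = sqrt(-15686) = I*sqrt(15686) ≈ 125.24*I)
G = 1/(84594414 + I*sqrt(15686)) (G = 1/(I*sqrt(15686) + (19532 + 16527)*(202 + 2144)) = 1/(I*sqrt(15686) + 36059*2346) = 1/(I*sqrt(15686) + 84594414) = 1/(84594414 + I*sqrt(15686)) ≈ 1.1821e-8 - 2.0e-14*I)
-G = -(1839009/155569888696067 - I*sqrt(15686)/7156214880019082) = -1839009/155569888696067 + I*sqrt(15686)/7156214880019082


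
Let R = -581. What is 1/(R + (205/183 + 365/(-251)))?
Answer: -45933/26702413 ≈ -0.0017202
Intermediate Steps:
1/(R + (205/183 + 365/(-251))) = 1/(-581 + (205/183 + 365/(-251))) = 1/(-581 + (205*(1/183) + 365*(-1/251))) = 1/(-581 + (205/183 - 365/251)) = 1/(-581 - 15340/45933) = 1/(-26702413/45933) = -45933/26702413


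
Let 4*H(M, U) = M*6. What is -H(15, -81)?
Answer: -45/2 ≈ -22.500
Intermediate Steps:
H(M, U) = 3*M/2 (H(M, U) = (M*6)/4 = (6*M)/4 = 3*M/2)
-H(15, -81) = -3*15/2 = -1*45/2 = -45/2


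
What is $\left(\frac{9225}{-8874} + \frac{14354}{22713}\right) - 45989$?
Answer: $- \frac{1029933610583}{22395018} \approx -45989.0$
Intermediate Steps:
$\left(\frac{9225}{-8874} + \frac{14354}{22713}\right) - 45989 = \left(9225 \left(- \frac{1}{8874}\right) + 14354 \cdot \frac{1}{22713}\right) - 45989 = \left(- \frac{1025}{986} + \frac{14354}{22713}\right) - 45989 = - \frac{9127781}{22395018} - 45989 = - \frac{1029933610583}{22395018}$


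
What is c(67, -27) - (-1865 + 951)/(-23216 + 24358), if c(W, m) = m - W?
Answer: -53217/571 ≈ -93.200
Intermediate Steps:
c(67, -27) - (-1865 + 951)/(-23216 + 24358) = (-27 - 1*67) - (-1865 + 951)/(-23216 + 24358) = (-27 - 67) - (-914)/1142 = -94 - (-914)/1142 = -94 - 1*(-457/571) = -94 + 457/571 = -53217/571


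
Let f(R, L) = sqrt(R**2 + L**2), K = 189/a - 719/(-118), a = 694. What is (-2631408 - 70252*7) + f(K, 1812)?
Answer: -3123172 + 2*sqrt(344052507893365)/20473 ≈ -3.1214e+6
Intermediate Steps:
K = 130322/20473 (K = 189/694 - 719/(-118) = 189*(1/694) - 719*(-1/118) = 189/694 + 719/118 = 130322/20473 ≈ 6.3656)
f(R, L) = sqrt(L**2 + R**2)
(-2631408 - 70252*7) + f(K, 1812) = (-2631408 - 70252*7) + sqrt(1812**2 + (130322/20473)**2) = (-2631408 - 491764) + sqrt(3283344 + 16983823684/419143729) = -3123172 + sqrt(1376210031573460/419143729) = -3123172 + 2*sqrt(344052507893365)/20473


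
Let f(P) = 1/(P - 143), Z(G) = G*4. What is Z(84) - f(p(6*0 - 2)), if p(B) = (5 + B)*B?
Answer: 50065/149 ≈ 336.01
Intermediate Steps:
p(B) = B*(5 + B)
Z(G) = 4*G
f(P) = 1/(-143 + P)
Z(84) - f(p(6*0 - 2)) = 4*84 - 1/(-143 + (6*0 - 2)*(5 + (6*0 - 2))) = 336 - 1/(-143 + (0 - 2)*(5 + (0 - 2))) = 336 - 1/(-143 - 2*(5 - 2)) = 336 - 1/(-143 - 2*3) = 336 - 1/(-143 - 6) = 336 - 1/(-149) = 336 - 1*(-1/149) = 336 + 1/149 = 50065/149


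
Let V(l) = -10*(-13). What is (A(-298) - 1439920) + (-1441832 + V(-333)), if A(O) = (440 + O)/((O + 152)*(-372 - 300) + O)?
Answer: -140931487083/48907 ≈ -2.8816e+6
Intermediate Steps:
V(l) = 130
A(O) = (440 + O)/(-102144 - 671*O) (A(O) = (440 + O)/((152 + O)*(-672) + O) = (440 + O)/((-102144 - 672*O) + O) = (440 + O)/(-102144 - 671*O))
(A(-298) - 1439920) + (-1441832 + V(-333)) = ((-440 - 1*(-298))/(102144 + 671*(-298)) - 1439920) + (-1441832 + 130) = ((-440 + 298)/(102144 - 199958) - 1439920) - 1441702 = (-142/(-97814) - 1439920) - 1441702 = (-1/97814*(-142) - 1439920) - 1441702 = (71/48907 - 1439920) - 1441702 = -70422167369/48907 - 1441702 = -140931487083/48907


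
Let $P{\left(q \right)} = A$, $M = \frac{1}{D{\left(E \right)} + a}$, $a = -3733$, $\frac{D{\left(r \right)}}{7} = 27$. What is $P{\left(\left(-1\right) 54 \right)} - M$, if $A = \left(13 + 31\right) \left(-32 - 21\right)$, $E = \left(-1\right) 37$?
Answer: $- \frac{8264607}{3544} \approx -2332.0$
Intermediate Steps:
$E = -37$
$D{\left(r \right)} = 189$ ($D{\left(r \right)} = 7 \cdot 27 = 189$)
$M = - \frac{1}{3544}$ ($M = \frac{1}{189 - 3733} = \frac{1}{-3544} = - \frac{1}{3544} \approx -0.00028217$)
$A = -2332$ ($A = 44 \left(-53\right) = -2332$)
$P{\left(q \right)} = -2332$
$P{\left(\left(-1\right) 54 \right)} - M = -2332 - - \frac{1}{3544} = -2332 + \frac{1}{3544} = - \frac{8264607}{3544}$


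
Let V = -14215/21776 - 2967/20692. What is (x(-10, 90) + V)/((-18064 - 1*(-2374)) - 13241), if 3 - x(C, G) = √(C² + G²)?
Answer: -248255201/3258997531888 + 10*√82/28931 ≈ 0.0030538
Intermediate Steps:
V = -89686543/112647248 (V = -14215*1/21776 - 2967*1/20692 = -14215/21776 - 2967/20692 = -89686543/112647248 ≈ -0.79617)
x(C, G) = 3 - √(C² + G²)
(x(-10, 90) + V)/((-18064 - 1*(-2374)) - 13241) = ((3 - √((-10)² + 90²)) - 89686543/112647248)/((-18064 - 1*(-2374)) - 13241) = ((3 - √(100 + 8100)) - 89686543/112647248)/((-18064 + 2374) - 13241) = ((3 - √8200) - 89686543/112647248)/(-15690 - 13241) = ((3 - 10*√82) - 89686543/112647248)/(-28931) = ((3 - 10*√82) - 89686543/112647248)*(-1/28931) = (248255201/112647248 - 10*√82)*(-1/28931) = -248255201/3258997531888 + 10*√82/28931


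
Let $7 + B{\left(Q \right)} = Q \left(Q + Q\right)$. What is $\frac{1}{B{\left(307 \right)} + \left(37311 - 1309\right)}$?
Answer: $\frac{1}{224493} \approx 4.4545 \cdot 10^{-6}$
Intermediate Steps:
$B{\left(Q \right)} = -7 + 2 Q^{2}$ ($B{\left(Q \right)} = -7 + Q \left(Q + Q\right) = -7 + Q 2 Q = -7 + 2 Q^{2}$)
$\frac{1}{B{\left(307 \right)} + \left(37311 - 1309\right)} = \frac{1}{\left(-7 + 2 \cdot 307^{2}\right) + \left(37311 - 1309\right)} = \frac{1}{\left(-7 + 2 \cdot 94249\right) + 36002} = \frac{1}{\left(-7 + 188498\right) + 36002} = \frac{1}{188491 + 36002} = \frac{1}{224493}$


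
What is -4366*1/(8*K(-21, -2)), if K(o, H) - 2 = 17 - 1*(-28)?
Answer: -2183/188 ≈ -11.612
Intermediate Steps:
K(o, H) = 47 (K(o, H) = 2 + (17 - 1*(-28)) = 2 + (17 + 28) = 2 + 45 = 47)
-4366*1/(8*K(-21, -2)) = -4366/(47*8) = -4366/376 = -4366*1/376 = -2183/188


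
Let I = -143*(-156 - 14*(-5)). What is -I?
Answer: -12298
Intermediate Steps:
I = 12298 (I = -143*(-156 + 70) = -143*(-86) = 12298)
-I = -1*12298 = -12298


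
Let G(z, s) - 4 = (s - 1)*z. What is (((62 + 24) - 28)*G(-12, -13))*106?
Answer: 1057456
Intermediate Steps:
G(z, s) = 4 + z*(-1 + s) (G(z, s) = 4 + (s - 1)*z = 4 + (-1 + s)*z = 4 + z*(-1 + s))
(((62 + 24) - 28)*G(-12, -13))*106 = (((62 + 24) - 28)*(4 - 1*(-12) - 13*(-12)))*106 = ((86 - 28)*(4 + 12 + 156))*106 = (58*172)*106 = 9976*106 = 1057456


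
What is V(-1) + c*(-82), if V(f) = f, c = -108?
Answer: 8855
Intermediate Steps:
V(-1) + c*(-82) = -1 - 108*(-82) = -1 + 8856 = 8855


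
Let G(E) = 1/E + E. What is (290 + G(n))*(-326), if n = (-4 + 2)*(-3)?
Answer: -289651/3 ≈ -96550.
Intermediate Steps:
n = 6 (n = -2*(-3) = 6)
G(E) = E + 1/E (G(E) = 1/E + E = E + 1/E)
(290 + G(n))*(-326) = (290 + (6 + 1/6))*(-326) = (290 + (6 + ⅙))*(-326) = (290 + 37/6)*(-326) = (1777/6)*(-326) = -289651/3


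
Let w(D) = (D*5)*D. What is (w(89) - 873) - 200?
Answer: 38532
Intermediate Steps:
w(D) = 5*D² (w(D) = (5*D)*D = 5*D²)
(w(89) - 873) - 200 = (5*89² - 873) - 200 = (5*7921 - 873) - 200 = (39605 - 873) - 200 = 38732 - 200 = 38532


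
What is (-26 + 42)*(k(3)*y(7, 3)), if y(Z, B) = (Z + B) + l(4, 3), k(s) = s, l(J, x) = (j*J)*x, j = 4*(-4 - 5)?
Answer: -20256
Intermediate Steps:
j = -36 (j = 4*(-9) = -36)
l(J, x) = -36*J*x (l(J, x) = (-36*J)*x = -36*J*x)
y(Z, B) = -432 + B + Z (y(Z, B) = (Z + B) - 36*4*3 = (B + Z) - 432 = -432 + B + Z)
(-26 + 42)*(k(3)*y(7, 3)) = (-26 + 42)*(3*(-432 + 3 + 7)) = 16*(3*(-422)) = 16*(-1266) = -20256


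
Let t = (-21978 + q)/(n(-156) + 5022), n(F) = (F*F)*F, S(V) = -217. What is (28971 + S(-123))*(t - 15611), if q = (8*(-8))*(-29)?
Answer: -850937704285724/1895697 ≈ -4.4888e+8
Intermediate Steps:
q = 1856 (q = -64*(-29) = 1856)
n(F) = F³ (n(F) = F²*F = F³)
t = 10061/1895697 (t = (-21978 + 1856)/((-156)³ + 5022) = -20122/(-3796416 + 5022) = -20122/(-3791394) = -20122*(-1/3791394) = 10061/1895697 ≈ 0.0053073)
(28971 + S(-123))*(t - 15611) = (28971 - 217)*(10061/1895697 - 15611) = 28754*(-29593715806/1895697) = -850937704285724/1895697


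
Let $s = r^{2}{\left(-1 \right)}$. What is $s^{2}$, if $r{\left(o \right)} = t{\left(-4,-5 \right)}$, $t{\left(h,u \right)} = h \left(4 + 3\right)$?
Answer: $614656$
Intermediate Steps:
$t{\left(h,u \right)} = 7 h$ ($t{\left(h,u \right)} = h 7 = 7 h$)
$r{\left(o \right)} = -28$ ($r{\left(o \right)} = 7 \left(-4\right) = -28$)
$s = 784$ ($s = \left(-28\right)^{2} = 784$)
$s^{2} = 784^{2} = 614656$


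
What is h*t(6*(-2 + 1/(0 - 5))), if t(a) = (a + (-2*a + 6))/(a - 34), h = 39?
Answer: -936/59 ≈ -15.864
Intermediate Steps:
t(a) = (6 - a)/(-34 + a) (t(a) = (a + (6 - 2*a))/(-34 + a) = (6 - a)/(-34 + a))
h*t(6*(-2 + 1/(0 - 5))) = 39*((6 - 6*(-2 + 1/(0 - 5)))/(-34 + 6*(-2 + 1/(0 - 5)))) = 39*((6 - 6*(-2 + 1/(-5)))/(-34 + 6*(-2 + 1/(-5)))) = 39*((6 - 6*(-2 - ⅕))/(-34 + 6*(-2 - ⅕))) = 39*((6 - 6*(-11)/5)/(-34 + 6*(-11/5))) = 39*((6 - 1*(-66/5))/(-34 - 66/5)) = 39*((6 + 66/5)/(-236/5)) = 39*(-5/236*96/5) = 39*(-24/59) = -936/59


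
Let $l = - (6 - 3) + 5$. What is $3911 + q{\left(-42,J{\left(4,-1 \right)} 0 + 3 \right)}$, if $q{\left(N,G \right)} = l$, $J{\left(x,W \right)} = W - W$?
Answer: $3913$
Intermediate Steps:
$J{\left(x,W \right)} = 0$
$l = 2$ ($l = \left(-1\right) 3 + 5 = -3 + 5 = 2$)
$q{\left(N,G \right)} = 2$
$3911 + q{\left(-42,J{\left(4,-1 \right)} 0 + 3 \right)} = 3911 + 2 = 3913$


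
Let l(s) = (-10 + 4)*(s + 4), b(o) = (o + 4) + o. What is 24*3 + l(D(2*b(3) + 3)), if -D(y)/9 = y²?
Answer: 28614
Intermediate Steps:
b(o) = 4 + 2*o (b(o) = (4 + o) + o = 4 + 2*o)
D(y) = -9*y²
l(s) = -24 - 6*s (l(s) = -6*(4 + s) = -24 - 6*s)
24*3 + l(D(2*b(3) + 3)) = 24*3 + (-24 - (-54)*(2*(4 + 2*3) + 3)²) = 72 + (-24 - (-54)*(2*(4 + 6) + 3)²) = 72 + (-24 - (-54)*(2*10 + 3)²) = 72 + (-24 - (-54)*(20 + 3)²) = 72 + (-24 - (-54)*23²) = 72 + (-24 - (-54)*529) = 72 + (-24 - 6*(-4761)) = 72 + (-24 + 28566) = 72 + 28542 = 28614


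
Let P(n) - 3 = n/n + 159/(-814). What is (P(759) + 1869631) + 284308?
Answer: 1753309443/814 ≈ 2.1539e+6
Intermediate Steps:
P(n) = 3097/814 (P(n) = 3 + (n/n + 159/(-814)) = 3 + (1 + 159*(-1/814)) = 3 + (1 - 159/814) = 3 + 655/814 = 3097/814)
(P(759) + 1869631) + 284308 = (3097/814 + 1869631) + 284308 = 1521882731/814 + 284308 = 1753309443/814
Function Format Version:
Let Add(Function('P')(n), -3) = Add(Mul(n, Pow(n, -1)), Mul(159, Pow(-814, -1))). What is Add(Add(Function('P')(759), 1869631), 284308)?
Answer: Rational(1753309443, 814) ≈ 2.1539e+6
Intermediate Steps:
Function('P')(n) = Rational(3097, 814) (Function('P')(n) = Add(3, Add(Mul(n, Pow(n, -1)), Mul(159, Pow(-814, -1)))) = Add(3, Add(1, Mul(159, Rational(-1, 814)))) = Add(3, Add(1, Rational(-159, 814))) = Add(3, Rational(655, 814)) = Rational(3097, 814))
Add(Add(Function('P')(759), 1869631), 284308) = Add(Add(Rational(3097, 814), 1869631), 284308) = Add(Rational(1521882731, 814), 284308) = Rational(1753309443, 814)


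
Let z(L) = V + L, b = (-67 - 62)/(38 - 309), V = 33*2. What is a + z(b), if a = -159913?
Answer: -43318408/271 ≈ -1.5985e+5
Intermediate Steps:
V = 66
b = 129/271 (b = -129/(-271) = -129*(-1/271) = 129/271 ≈ 0.47601)
z(L) = 66 + L
a + z(b) = -159913 + (66 + 129/271) = -159913 + 18015/271 = -43318408/271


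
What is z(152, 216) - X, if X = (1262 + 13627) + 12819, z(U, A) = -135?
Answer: -27843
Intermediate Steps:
X = 27708 (X = 14889 + 12819 = 27708)
z(152, 216) - X = -135 - 1*27708 = -135 - 27708 = -27843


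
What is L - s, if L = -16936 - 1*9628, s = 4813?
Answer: -31377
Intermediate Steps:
L = -26564 (L = -16936 - 9628 = -26564)
L - s = -26564 - 1*4813 = -26564 - 4813 = -31377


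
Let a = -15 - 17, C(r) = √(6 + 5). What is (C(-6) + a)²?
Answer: (32 - √11)² ≈ 822.74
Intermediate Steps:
C(r) = √11
a = -32
(C(-6) + a)² = (√11 - 32)² = (-32 + √11)²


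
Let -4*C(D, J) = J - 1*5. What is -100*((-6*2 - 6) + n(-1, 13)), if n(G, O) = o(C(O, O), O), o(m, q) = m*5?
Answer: 2800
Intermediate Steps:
C(D, J) = 5/4 - J/4 (C(D, J) = -(J - 1*5)/4 = -(J - 5)/4 = -(-5 + J)/4 = 5/4 - J/4)
o(m, q) = 5*m
n(G, O) = 25/4 - 5*O/4 (n(G, O) = 5*(5/4 - O/4) = 25/4 - 5*O/4)
-100*((-6*2 - 6) + n(-1, 13)) = -100*((-6*2 - 6) + (25/4 - 5/4*13)) = -100*((-12 - 6) + (25/4 - 65/4)) = -100*(-18 - 10) = -100*(-28) = 2800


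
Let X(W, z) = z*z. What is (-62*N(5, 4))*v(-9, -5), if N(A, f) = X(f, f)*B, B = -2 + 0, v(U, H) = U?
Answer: -17856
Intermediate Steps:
X(W, z) = z²
B = -2
N(A, f) = -2*f² (N(A, f) = f²*(-2) = -2*f²)
(-62*N(5, 4))*v(-9, -5) = -(-124)*4²*(-9) = -(-124)*16*(-9) = -62*(-32)*(-9) = 1984*(-9) = -17856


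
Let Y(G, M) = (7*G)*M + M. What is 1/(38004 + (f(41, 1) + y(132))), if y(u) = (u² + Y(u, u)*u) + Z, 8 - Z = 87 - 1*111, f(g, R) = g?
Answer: 1/16172701 ≈ 6.1833e-8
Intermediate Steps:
Y(G, M) = M + 7*G*M (Y(G, M) = 7*G*M + M = M + 7*G*M)
Z = 32 (Z = 8 - (87 - 1*111) = 8 - (87 - 111) = 8 - 1*(-24) = 8 + 24 = 32)
y(u) = 32 + u² + u²*(1 + 7*u) (y(u) = (u² + (u*(1 + 7*u))*u) + 32 = (u² + u²*(1 + 7*u)) + 32 = 32 + u² + u²*(1 + 7*u))
1/(38004 + (f(41, 1) + y(132))) = 1/(38004 + (41 + (32 + 2*132² + 7*132³))) = 1/(38004 + (41 + (32 + 2*17424 + 7*2299968))) = 1/(38004 + (41 + (32 + 34848 + 16099776))) = 1/(38004 + (41 + 16134656)) = 1/(38004 + 16134697) = 1/16172701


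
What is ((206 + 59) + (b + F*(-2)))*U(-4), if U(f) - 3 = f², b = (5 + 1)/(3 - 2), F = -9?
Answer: 5491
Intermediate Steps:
b = 6 (b = 6/1 = 6*1 = 6)
U(f) = 3 + f²
((206 + 59) + (b + F*(-2)))*U(-4) = ((206 + 59) + (6 - 9*(-2)))*(3 + (-4)²) = (265 + (6 + 18))*(3 + 16) = (265 + 24)*19 = 289*19 = 5491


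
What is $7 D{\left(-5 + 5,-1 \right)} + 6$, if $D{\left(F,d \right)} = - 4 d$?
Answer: $34$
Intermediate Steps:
$7 D{\left(-5 + 5,-1 \right)} + 6 = 7 \left(\left(-4\right) \left(-1\right)\right) + 6 = 7 \cdot 4 + 6 = 28 + 6 = 34$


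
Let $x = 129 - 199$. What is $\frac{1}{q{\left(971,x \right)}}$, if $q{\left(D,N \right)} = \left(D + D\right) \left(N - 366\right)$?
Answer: $- \frac{1}{846712} \approx -1.181 \cdot 10^{-6}$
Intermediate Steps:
$x = -70$
$q{\left(D,N \right)} = 2 D \left(-366 + N\right)$
$\frac{1}{q{\left(971,x \right)}} = \frac{1}{2 \cdot 971 \left(-366 - 70\right)} = \frac{1}{2 \cdot 971 \left(-436\right)} = \frac{1}{-846712} = - \frac{1}{846712}$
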